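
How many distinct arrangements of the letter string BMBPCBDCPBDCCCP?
15! / (1! × 4! × 2! × 3! × 5!) = 37837800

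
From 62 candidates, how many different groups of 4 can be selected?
C(62,4) = 62!/(4!×58!) = 557845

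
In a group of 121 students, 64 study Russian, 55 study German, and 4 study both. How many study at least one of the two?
|A∪B| = |A| + |B| - |A∩B| = 64 + 55 - 4 = 115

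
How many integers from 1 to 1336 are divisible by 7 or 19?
⌊1336/7⌋ + ⌊1336/19⌋ - ⌊1336/133⌋ = 190 + 70 - 10 = 250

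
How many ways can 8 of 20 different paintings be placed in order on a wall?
P(20,8) = 20!/(20-8)! = 5079110400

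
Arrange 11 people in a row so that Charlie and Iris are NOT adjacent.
Total - adjacent = 11! - (11-1)!×2 = 39916800 - 7257600 = 32659200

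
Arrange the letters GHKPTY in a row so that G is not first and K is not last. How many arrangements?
By inclusion-exclusion: 6! - 2×(6-1)! + (6-2)! = 720 - 240 + 24 = 504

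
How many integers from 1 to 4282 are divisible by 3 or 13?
⌊4282/3⌋ + ⌊4282/13⌋ - ⌊4282/39⌋ = 1427 + 329 - 109 = 1647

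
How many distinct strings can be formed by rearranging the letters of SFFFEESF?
8! / (4! × 2! × 2!) = 420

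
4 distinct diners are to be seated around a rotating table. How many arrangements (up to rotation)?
Circular: fix one position, arrange the rest. (4-1)! = 6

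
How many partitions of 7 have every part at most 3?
Let r_j(i) = number of partitions of i into parts ≤ j, for i = 0..7. r_1(i) = 1 for all i; r_j(i) = r_{j-1}(i) + r_j(i-j). Rows j = 2..3: ≤2: 1 1 2 2 3 3 4 4; ≤3: 1 1 2 3 4 5 7 8. r_3(7) = 8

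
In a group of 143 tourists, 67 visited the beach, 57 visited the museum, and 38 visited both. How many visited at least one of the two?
|A∪B| = |A| + |B| - |A∩B| = 67 + 57 - 38 = 86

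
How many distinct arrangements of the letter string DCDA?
4! / (1! × 2! × 1!) = 12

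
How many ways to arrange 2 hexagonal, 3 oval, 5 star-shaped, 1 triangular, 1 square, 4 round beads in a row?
16! / (2! × 3! × 5! × 1! × 1! × 4!) = 605404800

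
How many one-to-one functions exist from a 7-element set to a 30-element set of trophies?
P(30,7) = 30!/(30-7)! = 10260432000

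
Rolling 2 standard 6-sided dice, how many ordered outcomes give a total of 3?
Coefficient of x^3 in (x + x² + ... + x^6)^2. By inclusion-exclusion on dice exceeding 6: Σ_j (-1)^j C(2,j)·C(3-1-6j, 1) = C(2,0)·C(2,1) = 1·2 = 2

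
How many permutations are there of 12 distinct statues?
12! = 479001600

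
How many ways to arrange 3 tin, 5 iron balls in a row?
8! / (3! × 5!) = 56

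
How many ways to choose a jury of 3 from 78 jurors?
C(78,3) = 78!/(3!×75!) = 76076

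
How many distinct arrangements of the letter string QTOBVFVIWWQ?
11! / (1! × 2! × 1! × 1! × 2! × 1! × 1! × 2!) = 4989600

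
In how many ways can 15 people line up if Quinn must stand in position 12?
Fix one position: (15-1)! = 87178291200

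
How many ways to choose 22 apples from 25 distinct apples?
C(25,22) = 25!/(22!×3!) = 2300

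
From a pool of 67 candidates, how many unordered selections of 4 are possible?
C(67,4) = 67!/(4!×63!) = 766480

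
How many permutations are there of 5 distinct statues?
5! = 120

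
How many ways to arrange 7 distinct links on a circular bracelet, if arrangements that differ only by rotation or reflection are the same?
(7-1)!/2 = 720/2 = 360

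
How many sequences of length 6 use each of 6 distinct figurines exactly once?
6! = 720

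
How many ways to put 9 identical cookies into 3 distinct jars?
C(9+3-1, 3-1) = C(11, 2) = 55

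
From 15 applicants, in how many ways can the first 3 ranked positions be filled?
P(15,3) = 15!/(15-3)! = 2730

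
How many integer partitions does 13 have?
Pentagonal recurrence p(n) = p(n-1) + p(n-2) - p(n-5) - p(n-7) + p(n-12) + p(n-15) - ... gives p(0..12) = 1, 1, 2, 3, 5, 7, 11, 15, 22, 30, 42, 56, 77. p(13) = p(12) + p(11) - p(8) - p(6) + p(1) = 77 + 56 - 22 - 11 + 1 = 101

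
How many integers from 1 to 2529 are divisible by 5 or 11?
⌊2529/5⌋ + ⌊2529/11⌋ - ⌊2529/55⌋ = 505 + 229 - 45 = 689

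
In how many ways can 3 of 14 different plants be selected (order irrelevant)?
C(14,3) = 14!/(3!×11!) = 364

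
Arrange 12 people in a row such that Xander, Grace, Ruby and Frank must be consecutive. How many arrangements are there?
Treat the 4 as one block: (12-4+1)! × 4! = 362880 × 24 = 8709120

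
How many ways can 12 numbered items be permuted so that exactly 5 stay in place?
Choose the 5 fixed points C(12,5) = 792, derange the rest: !7 = Σ_{j=0}^{7} (-1)^j·7!/j! = 5040 - 5040 + 2520 - 840 + 210 - 42 + 7 - 1 = 1854. Product = 792 × 1854 = 1468368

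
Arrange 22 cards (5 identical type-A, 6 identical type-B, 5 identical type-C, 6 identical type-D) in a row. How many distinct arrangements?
22! / (5! × 6! × 5! × 6!) = 150570227808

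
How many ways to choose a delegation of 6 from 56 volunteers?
C(56,6) = 56!/(6!×50!) = 32468436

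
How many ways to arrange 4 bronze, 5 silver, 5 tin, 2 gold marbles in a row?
16! / (4! × 5! × 5! × 2!) = 30270240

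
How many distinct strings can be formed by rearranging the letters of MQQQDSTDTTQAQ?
13! / (2! × 3! × 1! × 1! × 5! × 1!) = 4324320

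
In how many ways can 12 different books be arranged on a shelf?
12! = 479001600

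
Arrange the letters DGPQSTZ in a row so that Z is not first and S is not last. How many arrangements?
By inclusion-exclusion: 7! - 2×(7-1)! + (7-2)! = 5040 - 1440 + 120 = 3720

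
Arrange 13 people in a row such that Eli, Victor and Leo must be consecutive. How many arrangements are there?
Treat the 3 as one block: (13-3+1)! × 3! = 39916800 × 6 = 239500800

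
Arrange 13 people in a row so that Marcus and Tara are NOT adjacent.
Total - adjacent = 13! - (13-1)!×2 = 6227020800 - 958003200 = 5269017600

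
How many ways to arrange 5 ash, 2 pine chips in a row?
7! / (5! × 2!) = 21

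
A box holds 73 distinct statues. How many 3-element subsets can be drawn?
C(73,3) = 73!/(3!×70!) = 62196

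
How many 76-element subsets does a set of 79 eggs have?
C(79,76) = 79!/(76!×3!) = 79079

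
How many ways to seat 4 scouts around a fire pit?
Circular: fix one position, arrange the rest. (4-1)! = 6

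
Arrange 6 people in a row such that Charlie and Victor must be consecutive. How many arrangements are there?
Treat the 2 as one block: (6-2+1)! × 2! = 120 × 2 = 240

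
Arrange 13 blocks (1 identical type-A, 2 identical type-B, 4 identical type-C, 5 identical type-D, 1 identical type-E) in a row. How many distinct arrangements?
13! / (1! × 2! × 4! × 5! × 1!) = 1081080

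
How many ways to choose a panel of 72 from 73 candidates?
C(73,72) = 73!/(72!×1!) = 73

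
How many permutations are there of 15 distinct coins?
15! = 1307674368000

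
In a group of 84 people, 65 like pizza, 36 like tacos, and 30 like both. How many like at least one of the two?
|A∪B| = |A| + |B| - |A∩B| = 65 + 36 - 30 = 71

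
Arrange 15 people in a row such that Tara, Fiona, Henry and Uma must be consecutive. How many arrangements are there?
Treat the 4 as one block: (15-4+1)! × 4! = 479001600 × 24 = 11496038400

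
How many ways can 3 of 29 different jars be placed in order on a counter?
P(29,3) = 29!/(29-3)! = 21924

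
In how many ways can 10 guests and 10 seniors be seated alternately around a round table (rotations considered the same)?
Fix one of the guests: (10-1)! ways for the remaining guests, × 10! ways for the seniors = 362880 × 3628800 = 1316818944000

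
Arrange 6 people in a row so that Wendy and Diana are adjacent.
Treat as block: (6-1)! × 2! = 120 × 2 = 240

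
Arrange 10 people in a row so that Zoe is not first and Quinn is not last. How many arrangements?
By inclusion-exclusion: 10! - 2×(10-1)! + (10-2)! = 3628800 - 725760 + 40320 = 2943360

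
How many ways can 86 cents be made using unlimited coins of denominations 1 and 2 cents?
Coefficient of x^86 in 1/(1-x^1) · 1/(1-x^2). Use j coins of 2 for j = 0..⌊86/2⌋ = 43, the rest in 1s: 43 + 1 = 44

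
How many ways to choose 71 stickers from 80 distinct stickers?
C(80,71) = 80!/(71!×9!) = 231900297200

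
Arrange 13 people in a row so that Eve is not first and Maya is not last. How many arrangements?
By inclusion-exclusion: 13! - 2×(13-1)! + (13-2)! = 6227020800 - 958003200 + 39916800 = 5308934400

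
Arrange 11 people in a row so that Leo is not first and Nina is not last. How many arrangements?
By inclusion-exclusion: 11! - 2×(11-1)! + (11-2)! = 39916800 - 7257600 + 362880 = 33022080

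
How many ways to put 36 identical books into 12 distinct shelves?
C(36+12-1, 12-1) = C(47, 11) = 17417133617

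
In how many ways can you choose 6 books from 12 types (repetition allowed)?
C(6+12-1, 12-1) = C(17, 11) = 12376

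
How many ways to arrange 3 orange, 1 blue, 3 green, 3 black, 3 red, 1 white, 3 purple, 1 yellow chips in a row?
18! / (3! × 1! × 3! × 3! × 3! × 1! × 3! × 1!) = 823350528000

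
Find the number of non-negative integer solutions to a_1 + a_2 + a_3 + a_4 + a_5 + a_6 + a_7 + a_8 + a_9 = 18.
C(18+9-1, 9-1) = C(26, 8) = 1562275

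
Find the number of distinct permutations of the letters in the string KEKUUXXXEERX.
12! / (2! × 3! × 4! × 2! × 1!) = 831600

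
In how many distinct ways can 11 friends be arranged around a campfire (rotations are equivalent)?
Circular: fix one position, arrange the rest. (11-1)! = 3628800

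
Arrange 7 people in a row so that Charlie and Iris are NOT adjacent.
Total - adjacent = 7! - (7-1)!×2 = 5040 - 1440 = 3600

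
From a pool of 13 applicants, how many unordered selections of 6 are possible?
C(13,6) = 13!/(6!×7!) = 1716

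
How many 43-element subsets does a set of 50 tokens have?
C(50,43) = 50!/(43!×7!) = 99884400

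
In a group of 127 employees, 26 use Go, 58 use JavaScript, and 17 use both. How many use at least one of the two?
|A∪B| = |A| + |B| - |A∩B| = 26 + 58 - 17 = 67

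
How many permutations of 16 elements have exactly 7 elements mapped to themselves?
Choose the 7 fixed points C(16,7) = 11440, derange the rest: !9 = Σ_{j=0}^{9} (-1)^j·9!/j! = 362880 - 362880 + 181440 - 60480 + 15120 - 3024 + 504 - 72 + 9 - 1 = 133496. Product = 11440 × 133496 = 1527194240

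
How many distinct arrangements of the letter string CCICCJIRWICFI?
13! / (1! × 1! × 1! × 1! × 5! × 4!) = 2162160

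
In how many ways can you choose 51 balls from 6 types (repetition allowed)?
C(51+6-1, 6-1) = C(56, 5) = 3819816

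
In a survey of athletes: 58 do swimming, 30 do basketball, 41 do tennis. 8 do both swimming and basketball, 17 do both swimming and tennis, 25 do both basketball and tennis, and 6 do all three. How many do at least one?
|A∪B∪C| = 58+30+41-8-17-25+6 = 85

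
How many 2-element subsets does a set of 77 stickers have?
C(77,2) = 77!/(2!×75!) = 2926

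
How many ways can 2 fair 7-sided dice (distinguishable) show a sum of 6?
Coefficient of x^6 in (x + x² + ... + x^7)^2. By inclusion-exclusion on dice exceeding 7: Σ_j (-1)^j C(2,j)·C(6-1-7j, 1) = C(2,0)·C(5,1) = 1·5 = 5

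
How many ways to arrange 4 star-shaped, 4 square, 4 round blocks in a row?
12! / (4! × 4! × 4!) = 34650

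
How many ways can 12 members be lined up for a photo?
12! = 479001600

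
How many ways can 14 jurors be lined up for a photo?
14! = 87178291200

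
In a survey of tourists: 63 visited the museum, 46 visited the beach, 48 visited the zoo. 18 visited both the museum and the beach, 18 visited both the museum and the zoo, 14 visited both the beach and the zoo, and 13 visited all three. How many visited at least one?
|A∪B∪C| = 63+46+48-18-18-14+13 = 120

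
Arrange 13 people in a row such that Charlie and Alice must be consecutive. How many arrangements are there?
Treat the 2 as one block: (13-2+1)! × 2! = 479001600 × 2 = 958003200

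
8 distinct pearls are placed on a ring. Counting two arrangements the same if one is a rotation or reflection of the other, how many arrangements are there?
(8-1)!/2 = 5040/2 = 2520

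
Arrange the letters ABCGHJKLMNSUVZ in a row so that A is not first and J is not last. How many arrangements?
By inclusion-exclusion: 14! - 2×(14-1)! + (14-2)! = 87178291200 - 12454041600 + 479001600 = 75203251200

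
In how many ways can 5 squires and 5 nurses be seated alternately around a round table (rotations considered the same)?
Fix one of the squires: (5-1)! ways for the remaining squires, × 5! ways for the nurses = 24 × 120 = 2880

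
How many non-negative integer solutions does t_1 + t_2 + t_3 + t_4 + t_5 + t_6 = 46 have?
C(46+6-1, 6-1) = C(51, 5) = 2349060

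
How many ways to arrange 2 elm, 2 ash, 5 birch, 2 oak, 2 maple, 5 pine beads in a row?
18! / (2! × 2! × 5! × 2! × 2! × 5!) = 27788080320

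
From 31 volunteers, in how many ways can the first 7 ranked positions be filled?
P(31,7) = 31!/(31-7)! = 13253058000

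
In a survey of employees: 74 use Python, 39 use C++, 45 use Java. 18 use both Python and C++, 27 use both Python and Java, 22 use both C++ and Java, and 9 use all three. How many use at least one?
|A∪B∪C| = 74+39+45-18-27-22+9 = 100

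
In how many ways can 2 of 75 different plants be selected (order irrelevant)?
C(75,2) = 75!/(2!×73!) = 2775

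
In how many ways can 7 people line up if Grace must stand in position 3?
Fix one position: (7-1)! = 720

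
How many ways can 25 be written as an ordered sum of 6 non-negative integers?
C(25+6-1, 6-1) = C(30, 5) = 142506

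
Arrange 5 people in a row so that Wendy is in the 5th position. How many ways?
Fix one position: (5-1)! = 24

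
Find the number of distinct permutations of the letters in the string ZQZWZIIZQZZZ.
12! / (2! × 1! × 2! × 7!) = 23760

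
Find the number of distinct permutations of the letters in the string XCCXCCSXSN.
10! / (3! × 1! × 2! × 4!) = 12600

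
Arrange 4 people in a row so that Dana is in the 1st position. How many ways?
Fix one position: (4-1)! = 6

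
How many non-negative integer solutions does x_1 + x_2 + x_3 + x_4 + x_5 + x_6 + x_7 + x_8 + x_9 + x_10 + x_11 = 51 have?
C(51+11-1, 11-1) = C(61, 10) = 90177170226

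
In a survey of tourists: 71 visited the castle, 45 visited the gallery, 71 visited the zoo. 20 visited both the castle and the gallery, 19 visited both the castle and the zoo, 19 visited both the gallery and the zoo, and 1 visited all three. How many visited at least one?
|A∪B∪C| = 71+45+71-20-19-19+1 = 130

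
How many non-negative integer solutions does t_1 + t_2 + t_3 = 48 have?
C(48+3-1, 3-1) = C(50, 2) = 1225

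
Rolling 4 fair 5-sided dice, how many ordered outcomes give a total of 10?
Coefficient of x^10 in (x + x² + ... + x^5)^4. By inclusion-exclusion on dice exceeding 5: Σ_j (-1)^j C(4,j)·C(10-1-5j, 3) = C(4,0)·C(9,3) - C(4,1)·C(4,3) = 1·84 - 4·4 = 68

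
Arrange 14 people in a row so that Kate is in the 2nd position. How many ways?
Fix one position: (14-1)! = 6227020800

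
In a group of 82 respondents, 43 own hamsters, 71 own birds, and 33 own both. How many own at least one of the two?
|A∪B| = |A| + |B| - |A∩B| = 43 + 71 - 33 = 81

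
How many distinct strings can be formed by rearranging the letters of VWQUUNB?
7! / (1! × 1! × 1! × 1! × 1! × 2!) = 2520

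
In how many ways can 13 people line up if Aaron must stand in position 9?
Fix one position: (13-1)! = 479001600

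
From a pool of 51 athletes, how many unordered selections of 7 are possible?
C(51,7) = 51!/(7!×44!) = 115775100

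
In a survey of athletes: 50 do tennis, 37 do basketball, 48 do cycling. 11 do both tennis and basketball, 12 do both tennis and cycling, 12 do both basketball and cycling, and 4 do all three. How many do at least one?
|A∪B∪C| = 50+37+48-11-12-12+4 = 104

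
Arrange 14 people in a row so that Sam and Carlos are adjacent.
Treat as block: (14-1)! × 2! = 6227020800 × 2 = 12454041600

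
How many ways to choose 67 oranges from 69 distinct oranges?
C(69,67) = 69!/(67!×2!) = 2346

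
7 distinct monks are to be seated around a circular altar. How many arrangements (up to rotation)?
Circular: fix one position, arrange the rest. (7-1)! = 720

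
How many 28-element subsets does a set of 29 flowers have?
C(29,28) = 29!/(28!×1!) = 29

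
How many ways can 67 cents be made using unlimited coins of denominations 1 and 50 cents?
Coefficient of x^67 in 1/(1-x^1) · 1/(1-x^50). Use j coins of 50 for j = 0..⌊67/50⌋ = 1, the rest in 1s: 1 + 1 = 2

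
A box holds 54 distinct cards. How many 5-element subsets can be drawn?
C(54,5) = 54!/(5!×49!) = 3162510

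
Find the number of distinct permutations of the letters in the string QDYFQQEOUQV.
11! / (1! × 1! × 1! × 1! × 1! × 1! × 4! × 1!) = 1663200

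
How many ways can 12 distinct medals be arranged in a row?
12! = 479001600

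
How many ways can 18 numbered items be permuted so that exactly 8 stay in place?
Choose the 8 fixed points C(18,8) = 43758, derange the rest: !10 = Σ_{j=0}^{10} (-1)^j·10!/j! = 3628800 - 3628800 + 1814400 - 604800 + 151200 - 30240 + 5040 - 720 + 90 - 10 + 1 = 1334961. Product = 43758 × 1334961 = 58415223438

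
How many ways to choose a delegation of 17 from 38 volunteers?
C(38,17) = 38!/(17!×21!) = 28781143380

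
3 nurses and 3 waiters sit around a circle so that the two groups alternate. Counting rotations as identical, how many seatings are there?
Fix one of the nurses: (3-1)! ways for the remaining nurses, × 3! ways for the waiters = 2 × 6 = 12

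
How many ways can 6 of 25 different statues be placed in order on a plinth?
P(25,6) = 25!/(25-6)! = 127512000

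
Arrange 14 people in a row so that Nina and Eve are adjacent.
Treat as block: (14-1)! × 2! = 6227020800 × 2 = 12454041600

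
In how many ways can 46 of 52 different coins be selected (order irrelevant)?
C(52,46) = 52!/(46!×6!) = 20358520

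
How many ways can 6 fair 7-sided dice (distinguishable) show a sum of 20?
Coefficient of x^20 in (x + x² + ... + x^7)^6. By inclusion-exclusion on dice exceeding 7: Σ_j (-1)^j C(6,j)·C(20-1-7j, 5) = C(6,0)·C(19,5) - C(6,1)·C(12,5) + C(6,2)·C(5,5) = 1·11628 - 6·792 + 15·1 = 6891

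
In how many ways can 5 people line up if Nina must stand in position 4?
Fix one position: (5-1)! = 24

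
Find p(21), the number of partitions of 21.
Pentagonal recurrence p(n) = p(n-1) + p(n-2) - p(n-5) - p(n-7) + p(n-12) + p(n-15) - ... gives p(0..20) = 1, 1, 2, 3, 5, 7, 11, 15, 22, 30, 42, 56, 77, 101, 135, 176, 231, 297, 385, 490, 627. p(21) = p(20) + p(19) - p(16) - p(14) + p(9) + p(6) = 627 + 490 - 231 - 135 + 30 + 11 = 792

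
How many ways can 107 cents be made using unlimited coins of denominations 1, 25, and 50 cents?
Coefficient of x^107 in 1/(1-x^1) · 1/(1-x^25) · 1/(1-x^50). Case on j = number of 50-cent coins (j = 0..2); remainder r = 107 - 50j is made from {1,25} in ⌊r/25⌋+1 ways. r = 107, 57, 7 → 5 + 3 + 1 = 9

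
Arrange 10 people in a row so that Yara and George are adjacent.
Treat as block: (10-1)! × 2! = 362880 × 2 = 725760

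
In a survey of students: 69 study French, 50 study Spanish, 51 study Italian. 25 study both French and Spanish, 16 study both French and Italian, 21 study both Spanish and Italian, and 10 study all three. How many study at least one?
|A∪B∪C| = 69+50+51-25-16-21+10 = 118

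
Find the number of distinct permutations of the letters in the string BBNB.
4! / (3! × 1!) = 4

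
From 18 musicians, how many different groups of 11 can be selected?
C(18,11) = 18!/(11!×7!) = 31824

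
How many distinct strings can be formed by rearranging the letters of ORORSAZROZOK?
12! / (2! × 3! × 1! × 1! × 1! × 4!) = 1663200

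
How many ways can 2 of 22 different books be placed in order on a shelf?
P(22,2) = 22!/(22-2)! = 462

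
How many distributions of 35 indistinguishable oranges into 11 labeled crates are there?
C(35+11-1, 11-1) = C(45, 10) = 3190187286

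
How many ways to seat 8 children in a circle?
Circular: fix one position, arrange the rest. (8-1)! = 5040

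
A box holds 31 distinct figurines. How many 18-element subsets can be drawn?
C(31,18) = 31!/(18!×13!) = 206253075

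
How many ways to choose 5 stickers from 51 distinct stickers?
C(51,5) = 51!/(5!×46!) = 2349060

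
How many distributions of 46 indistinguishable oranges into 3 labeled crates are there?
C(46+3-1, 3-1) = C(48, 2) = 1128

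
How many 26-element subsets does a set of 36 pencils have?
C(36,26) = 36!/(26!×10!) = 254186856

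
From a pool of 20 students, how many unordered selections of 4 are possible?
C(20,4) = 20!/(4!×16!) = 4845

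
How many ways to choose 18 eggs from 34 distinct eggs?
C(34,18) = 34!/(18!×16!) = 2203961430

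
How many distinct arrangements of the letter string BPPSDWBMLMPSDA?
14! / (2! × 3! × 1! × 1! × 2! × 1! × 2! × 2!) = 908107200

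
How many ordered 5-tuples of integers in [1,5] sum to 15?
Coefficient of x^15 in (x + x² + ... + x^5)^5. By inclusion-exclusion on dice exceeding 5: Σ_j (-1)^j C(5,j)·C(15-1-5j, 4) = C(5,0)·C(14,4) - C(5,1)·C(9,4) + C(5,2)·C(4,4) = 1·1001 - 5·126 + 10·1 = 381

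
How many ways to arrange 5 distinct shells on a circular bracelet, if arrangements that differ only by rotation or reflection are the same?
(5-1)!/2 = 24/2 = 12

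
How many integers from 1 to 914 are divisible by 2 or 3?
⌊914/2⌋ + ⌊914/3⌋ - ⌊914/6⌋ = 457 + 304 - 152 = 609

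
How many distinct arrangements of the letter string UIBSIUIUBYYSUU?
14! / (5! × 3! × 2! × 2! × 2!) = 15135120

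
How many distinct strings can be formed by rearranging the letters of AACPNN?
6! / (1! × 2! × 1! × 2!) = 180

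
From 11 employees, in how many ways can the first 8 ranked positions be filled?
P(11,8) = 11!/(11-8)! = 6652800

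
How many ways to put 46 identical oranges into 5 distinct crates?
C(46+5-1, 5-1) = C(50, 4) = 230300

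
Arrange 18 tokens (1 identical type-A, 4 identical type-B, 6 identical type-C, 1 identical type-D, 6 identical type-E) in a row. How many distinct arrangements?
18! / (1! × 4! × 6! × 1! × 6!) = 514594080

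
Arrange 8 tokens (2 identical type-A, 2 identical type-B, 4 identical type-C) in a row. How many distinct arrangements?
8! / (2! × 2! × 4!) = 420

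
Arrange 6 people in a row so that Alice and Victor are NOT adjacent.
Total - adjacent = 6! - (6-1)!×2 = 720 - 240 = 480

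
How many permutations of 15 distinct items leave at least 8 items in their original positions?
Exactly j fixed points: C(15,j)·!(15-j); sum over j ≥ 8 (derangement numbers via !m = (m-1)·(!(m-1) + !(m-2)): !0..!7 = 1, 0, 1, 2, 9, 44, 265, 1854). Σ_{j=8}^{15} C(15,j)·!(15-j) = C(15,8)·!7 + C(15,9)·!6 + C(15,10)·!5 + C(15,11)·!4 + C(15,12)·!3 + C(15,13)·!2 + C(15,14)·!1 + C(15,15)·!0 = 6435·1854 + 5005·265 + 3003·44 + 1365·9 + 455·2 + 105·1 + 15·0 + 1·1 = 13402248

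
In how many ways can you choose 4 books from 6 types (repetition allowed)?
C(4+6-1, 6-1) = C(9, 5) = 126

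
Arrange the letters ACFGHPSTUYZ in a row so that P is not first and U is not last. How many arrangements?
By inclusion-exclusion: 11! - 2×(11-1)! + (11-2)! = 39916800 - 7257600 + 362880 = 33022080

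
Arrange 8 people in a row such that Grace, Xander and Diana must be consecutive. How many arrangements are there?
Treat the 3 as one block: (8-3+1)! × 3! = 720 × 6 = 4320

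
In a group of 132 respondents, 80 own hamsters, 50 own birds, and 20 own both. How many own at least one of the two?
|A∪B| = |A| + |B| - |A∩B| = 80 + 50 - 20 = 110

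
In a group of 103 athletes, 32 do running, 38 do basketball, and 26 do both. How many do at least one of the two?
|A∪B| = |A| + |B| - |A∩B| = 32 + 38 - 26 = 44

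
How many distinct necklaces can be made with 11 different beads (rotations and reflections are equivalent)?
(11-1)!/2 = 3628800/2 = 1814400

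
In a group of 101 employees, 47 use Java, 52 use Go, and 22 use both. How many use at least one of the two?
|A∪B| = |A| + |B| - |A∩B| = 47 + 52 - 22 = 77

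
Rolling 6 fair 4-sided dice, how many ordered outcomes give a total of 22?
Coefficient of x^22 in (x + x² + ... + x^4)^6. By inclusion-exclusion on dice exceeding 4: Σ_j (-1)^j C(6,j)·C(22-1-4j, 5) = C(6,0)·C(21,5) - C(6,1)·C(17,5) + C(6,2)·C(13,5) - C(6,3)·C(9,5) + C(6,4)·C(5,5) = 1·20349 - 6·6188 + 15·1287 - 20·126 + 15·1 = 21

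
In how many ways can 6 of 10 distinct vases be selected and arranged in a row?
P(10,6) = 10!/(10-6)! = 151200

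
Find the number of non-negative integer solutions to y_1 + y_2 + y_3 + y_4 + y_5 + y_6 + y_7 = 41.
C(41+7-1, 7-1) = C(47, 6) = 10737573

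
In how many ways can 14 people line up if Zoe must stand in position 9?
Fix one position: (14-1)! = 6227020800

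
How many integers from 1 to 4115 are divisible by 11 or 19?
⌊4115/11⌋ + ⌊4115/19⌋ - ⌊4115/209⌋ = 374 + 216 - 19 = 571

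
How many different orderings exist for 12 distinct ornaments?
12! = 479001600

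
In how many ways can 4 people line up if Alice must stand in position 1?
Fix one position: (4-1)! = 6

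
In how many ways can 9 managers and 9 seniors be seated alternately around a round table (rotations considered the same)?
Fix one of the managers: (9-1)! ways for the remaining managers, × 9! ways for the seniors = 40320 × 362880 = 14631321600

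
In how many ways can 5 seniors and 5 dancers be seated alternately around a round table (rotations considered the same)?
Fix one of the seniors: (5-1)! ways for the remaining seniors, × 5! ways for the dancers = 24 × 120 = 2880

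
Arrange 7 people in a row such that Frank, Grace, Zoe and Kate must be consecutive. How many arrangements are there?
Treat the 4 as one block: (7-4+1)! × 4! = 24 × 24 = 576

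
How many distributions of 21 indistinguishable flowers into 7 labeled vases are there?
C(21+7-1, 7-1) = C(27, 6) = 296010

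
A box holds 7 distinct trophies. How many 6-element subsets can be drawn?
C(7,6) = 7!/(6!×1!) = 7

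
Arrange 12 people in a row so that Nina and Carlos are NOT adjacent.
Total - adjacent = 12! - (12-1)!×2 = 479001600 - 79833600 = 399168000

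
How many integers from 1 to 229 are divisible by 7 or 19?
⌊229/7⌋ + ⌊229/19⌋ - ⌊229/133⌋ = 32 + 12 - 1 = 43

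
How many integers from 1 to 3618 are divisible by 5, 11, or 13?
⌊3618/5⌋+⌊3618/11⌋+⌊3618/13⌋ - ⌊3618/55⌋-⌊3618/65⌋-⌊3618/143⌋ + ⌊3618/715⌋ = 723+328+278 - 65-55-25 + 5 = 1189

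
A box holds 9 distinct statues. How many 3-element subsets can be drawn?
C(9,3) = 9!/(3!×6!) = 84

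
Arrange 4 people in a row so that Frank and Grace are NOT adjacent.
Total - adjacent = 4! - (4-1)!×2 = 24 - 12 = 12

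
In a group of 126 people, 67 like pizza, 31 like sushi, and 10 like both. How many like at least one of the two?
|A∪B| = |A| + |B| - |A∩B| = 67 + 31 - 10 = 88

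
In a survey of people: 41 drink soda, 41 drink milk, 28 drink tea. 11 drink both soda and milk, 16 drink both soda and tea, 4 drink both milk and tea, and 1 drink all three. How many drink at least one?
|A∪B∪C| = 41+41+28-11-16-4+1 = 80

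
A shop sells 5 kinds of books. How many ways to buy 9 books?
C(9+5-1, 5-1) = C(13, 4) = 715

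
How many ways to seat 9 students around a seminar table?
Circular: fix one position, arrange the rest. (9-1)! = 40320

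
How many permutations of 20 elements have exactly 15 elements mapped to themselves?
Choose the 15 fixed points C(20,15) = 15504, derange the rest: !5 = Σ_{j=0}^{5} (-1)^j·5!/j! = 120 - 120 + 60 - 20 + 5 - 1 = 44. Product = 15504 × 44 = 682176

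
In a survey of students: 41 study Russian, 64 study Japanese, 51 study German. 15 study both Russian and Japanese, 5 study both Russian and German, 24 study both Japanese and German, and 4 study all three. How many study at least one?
|A∪B∪C| = 41+64+51-15-5-24+4 = 116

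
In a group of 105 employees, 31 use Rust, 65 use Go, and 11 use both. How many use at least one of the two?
|A∪B| = |A| + |B| - |A∩B| = 31 + 65 - 11 = 85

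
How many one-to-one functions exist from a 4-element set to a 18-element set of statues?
P(18,4) = 18!/(18-4)! = 73440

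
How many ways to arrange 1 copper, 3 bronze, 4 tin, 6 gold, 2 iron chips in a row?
16! / (1! × 3! × 4! × 6! × 2!) = 100900800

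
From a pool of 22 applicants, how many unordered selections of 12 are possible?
C(22,12) = 22!/(12!×10!) = 646646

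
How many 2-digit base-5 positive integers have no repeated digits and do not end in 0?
Last digit: 4 nonzero choices. First digit: 3 (nonzero, ≠last). Middle 0: P(3,0) = 1. Total = 12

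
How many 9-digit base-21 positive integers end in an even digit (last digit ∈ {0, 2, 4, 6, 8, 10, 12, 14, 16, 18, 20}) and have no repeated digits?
Last∈{0,2,4,6,8,10,12,14,16,18,20}. Last=0: 5079110400. Last nonzero: 10×19×P(19,7) = 48251548800. Total = 53330659200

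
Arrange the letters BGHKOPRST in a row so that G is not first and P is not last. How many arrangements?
By inclusion-exclusion: 9! - 2×(9-1)! + (9-2)! = 362880 - 80640 + 5040 = 287280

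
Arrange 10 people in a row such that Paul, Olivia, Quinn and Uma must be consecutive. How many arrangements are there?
Treat the 4 as one block: (10-4+1)! × 4! = 5040 × 24 = 120960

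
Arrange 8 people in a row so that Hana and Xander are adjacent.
Treat as block: (8-1)! × 2! = 5040 × 2 = 10080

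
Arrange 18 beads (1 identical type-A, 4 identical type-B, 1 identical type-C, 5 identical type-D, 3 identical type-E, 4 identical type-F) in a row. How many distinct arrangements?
18! / (1! × 4! × 1! × 5! × 3! × 4!) = 15437822400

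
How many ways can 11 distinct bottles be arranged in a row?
11! = 39916800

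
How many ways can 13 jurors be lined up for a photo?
13! = 6227020800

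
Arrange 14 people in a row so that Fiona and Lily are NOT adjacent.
Total - adjacent = 14! - (14-1)!×2 = 87178291200 - 12454041600 = 74724249600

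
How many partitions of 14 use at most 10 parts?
By conjugation, equals partitions of 14 into parts ≤ 10. Let r_j(i) = number of partitions of i into parts ≤ j, for i = 0..14. r_1(i) = 1 for all i; r_j(i) = r_{j-1}(i) + r_j(i-j). Rows j = 2..10: ≤2: 1 1 2 2 3 3 4 4 5 5 6 6 7 7 8; ≤3: 1 1 2 3 4 5 7 8 10 12 14 16 19 21 24; ≤4: 1 1 2 3 5 6 9 11 15 18 23 27 34 39 47; ≤5: 1 1 2 3 5 7 10 13 18 23 30 37 47 57 70; ≤6: 1 1 2 3 5 7 11 14 20 26 35 44 58 71 90; ≤7: 1 1 2 3 5 7 11 15 21 28 38 49 65 82 105; ≤8: 1 1 2 3 5 7 11 15 22 29 40 52 70 89 116; ≤9: 1 1 2 3 5 7 11 15 22 30 41 54 73 94 123; ≤10: 1 1 2 3 5 7 11 15 22 30 42 55 75 97 128. r_10(14) = 128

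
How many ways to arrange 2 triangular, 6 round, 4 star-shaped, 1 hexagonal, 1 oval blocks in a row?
14! / (2! × 6! × 4! × 1! × 1!) = 2522520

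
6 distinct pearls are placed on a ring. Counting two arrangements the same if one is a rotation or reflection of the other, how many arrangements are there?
(6-1)!/2 = 120/2 = 60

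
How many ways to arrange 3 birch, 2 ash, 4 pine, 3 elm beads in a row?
12! / (3! × 2! × 4! × 3!) = 277200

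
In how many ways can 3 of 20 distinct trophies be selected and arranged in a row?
P(20,3) = 20!/(20-3)! = 6840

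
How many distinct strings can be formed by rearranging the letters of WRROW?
5! / (1! × 2! × 2!) = 30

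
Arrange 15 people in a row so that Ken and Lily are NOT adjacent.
Total - adjacent = 15! - (15-1)!×2 = 1307674368000 - 174356582400 = 1133317785600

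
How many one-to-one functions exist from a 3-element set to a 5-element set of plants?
P(5,3) = 5!/(5-3)! = 60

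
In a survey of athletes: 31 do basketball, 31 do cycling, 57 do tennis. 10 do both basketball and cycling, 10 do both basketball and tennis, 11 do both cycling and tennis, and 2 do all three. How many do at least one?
|A∪B∪C| = 31+31+57-10-10-11+2 = 90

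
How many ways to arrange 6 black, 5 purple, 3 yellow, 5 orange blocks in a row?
19! / (6! × 5! × 3! × 5!) = 1955457504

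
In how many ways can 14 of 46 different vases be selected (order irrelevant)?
C(46,14) = 46!/(14!×32!) = 239877544005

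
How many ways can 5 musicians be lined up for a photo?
5! = 120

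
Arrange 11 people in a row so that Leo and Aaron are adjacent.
Treat as block: (11-1)! × 2! = 3628800 × 2 = 7257600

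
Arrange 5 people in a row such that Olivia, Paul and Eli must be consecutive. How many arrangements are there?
Treat the 3 as one block: (5-3+1)! × 3! = 6 × 6 = 36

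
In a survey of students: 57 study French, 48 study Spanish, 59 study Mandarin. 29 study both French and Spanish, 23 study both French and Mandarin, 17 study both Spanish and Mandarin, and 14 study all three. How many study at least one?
|A∪B∪C| = 57+48+59-29-23-17+14 = 109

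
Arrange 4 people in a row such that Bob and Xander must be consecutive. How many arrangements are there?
Treat the 2 as one block: (4-2+1)! × 2! = 6 × 2 = 12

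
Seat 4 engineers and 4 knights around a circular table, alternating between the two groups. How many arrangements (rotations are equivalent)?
Fix one of the engineers: (4-1)! ways for the remaining engineers, × 4! ways for the knights = 6 × 24 = 144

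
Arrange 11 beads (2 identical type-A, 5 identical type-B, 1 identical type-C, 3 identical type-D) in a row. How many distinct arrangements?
11! / (2! × 5! × 1! × 3!) = 27720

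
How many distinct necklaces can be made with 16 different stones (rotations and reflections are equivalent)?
(16-1)!/2 = 1307674368000/2 = 653837184000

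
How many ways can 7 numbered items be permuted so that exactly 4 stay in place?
Choose the 4 fixed points C(7,4) = 35, derange the rest: !3 = Σ_{j=0}^{3} (-1)^j·3!/j! = 6 - 6 + 3 - 1 = 2. Product = 35 × 2 = 70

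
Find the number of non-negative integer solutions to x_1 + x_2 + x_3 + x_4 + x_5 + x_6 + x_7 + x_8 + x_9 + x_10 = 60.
C(60+10-1, 10-1) = C(69, 9) = 56672074888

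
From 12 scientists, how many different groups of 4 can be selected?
C(12,4) = 12!/(4!×8!) = 495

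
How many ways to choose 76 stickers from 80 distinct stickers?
C(80,76) = 80!/(76!×4!) = 1581580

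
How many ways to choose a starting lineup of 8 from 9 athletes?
C(9,8) = 9!/(8!×1!) = 9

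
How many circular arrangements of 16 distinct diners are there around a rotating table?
Circular: fix one position, arrange the rest. (16-1)! = 1307674368000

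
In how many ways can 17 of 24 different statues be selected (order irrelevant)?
C(24,17) = 24!/(17!×7!) = 346104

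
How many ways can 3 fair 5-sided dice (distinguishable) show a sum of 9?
Coefficient of x^9 in (x + x² + ... + x^5)^3. By inclusion-exclusion on dice exceeding 5: Σ_j (-1)^j C(3,j)·C(9-1-5j, 2) = C(3,0)·C(8,2) - C(3,1)·C(3,2) = 1·28 - 3·3 = 19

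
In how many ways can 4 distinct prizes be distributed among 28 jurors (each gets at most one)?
P(28,4) = 28!/(28-4)! = 491400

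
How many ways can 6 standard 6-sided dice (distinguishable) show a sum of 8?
Coefficient of x^8 in (x + x² + ... + x^6)^6. By inclusion-exclusion on dice exceeding 6: Σ_j (-1)^j C(6,j)·C(8-1-6j, 5) = C(6,0)·C(7,5) = 1·21 = 21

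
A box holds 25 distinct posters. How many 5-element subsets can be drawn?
C(25,5) = 25!/(5!×20!) = 53130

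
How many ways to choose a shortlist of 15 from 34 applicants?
C(34,15) = 34!/(15!×19!) = 1855967520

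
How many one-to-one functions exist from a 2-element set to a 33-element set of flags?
P(33,2) = 33!/(33-2)! = 1056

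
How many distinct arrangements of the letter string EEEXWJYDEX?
10! / (2! × 1! × 1! × 1! × 1! × 4!) = 75600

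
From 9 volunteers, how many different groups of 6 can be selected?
C(9,6) = 9!/(6!×3!) = 84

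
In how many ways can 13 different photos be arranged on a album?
13! = 6227020800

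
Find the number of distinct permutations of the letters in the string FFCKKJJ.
7! / (2! × 2! × 1! × 2!) = 630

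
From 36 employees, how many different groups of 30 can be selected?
C(36,30) = 36!/(30!×6!) = 1947792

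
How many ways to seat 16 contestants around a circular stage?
Circular: fix one position, arrange the rest. (16-1)! = 1307674368000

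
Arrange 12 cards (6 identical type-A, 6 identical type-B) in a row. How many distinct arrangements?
12! / (6! × 6!) = 924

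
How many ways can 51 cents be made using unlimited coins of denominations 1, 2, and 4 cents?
Coefficient of x^51 in 1/(1-x^1) · 1/(1-x^2) · 1/(1-x^4). Case on j = number of 4-cent coins (j = 0..12); remainder r = 51 - 4j is made from {1,2} in ⌊r/2⌋+1 ways. r = 51, 47, 43, 39, 35, 31, 27, 23, 19, 15, 11, 7, 3 → 26 + 24 + 22 + 20 + 18 + 16 + 14 + 12 + 10 + 8 + 6 + 4 + 2 = 182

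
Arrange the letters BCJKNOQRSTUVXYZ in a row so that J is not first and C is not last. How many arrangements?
By inclusion-exclusion: 15! - 2×(15-1)! + (15-2)! = 1307674368000 - 174356582400 + 6227020800 = 1139544806400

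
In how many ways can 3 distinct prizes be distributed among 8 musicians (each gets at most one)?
P(8,3) = 8!/(8-3)! = 336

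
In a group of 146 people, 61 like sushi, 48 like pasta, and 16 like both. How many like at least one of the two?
|A∪B| = |A| + |B| - |A∩B| = 61 + 48 - 16 = 93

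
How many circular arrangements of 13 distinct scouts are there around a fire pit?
Circular: fix one position, arrange the rest. (13-1)! = 479001600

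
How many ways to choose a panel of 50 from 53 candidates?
C(53,50) = 53!/(50!×3!) = 23426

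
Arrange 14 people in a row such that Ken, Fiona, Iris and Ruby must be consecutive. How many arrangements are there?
Treat the 4 as one block: (14-4+1)! × 4! = 39916800 × 24 = 958003200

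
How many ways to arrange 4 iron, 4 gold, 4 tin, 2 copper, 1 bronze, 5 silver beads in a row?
20! / (4! × 4! × 4! × 2! × 1! × 5!) = 733296564000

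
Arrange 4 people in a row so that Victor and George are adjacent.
Treat as block: (4-1)! × 2! = 6 × 2 = 12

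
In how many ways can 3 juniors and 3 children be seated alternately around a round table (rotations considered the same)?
Fix one of the juniors: (3-1)! ways for the remaining juniors, × 3! ways for the children = 2 × 6 = 12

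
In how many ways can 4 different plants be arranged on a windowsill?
4! = 24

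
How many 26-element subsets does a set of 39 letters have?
C(39,26) = 39!/(26!×13!) = 8122425444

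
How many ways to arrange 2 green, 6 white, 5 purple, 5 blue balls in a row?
18! / (2! × 6! × 5! × 5!) = 308756448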